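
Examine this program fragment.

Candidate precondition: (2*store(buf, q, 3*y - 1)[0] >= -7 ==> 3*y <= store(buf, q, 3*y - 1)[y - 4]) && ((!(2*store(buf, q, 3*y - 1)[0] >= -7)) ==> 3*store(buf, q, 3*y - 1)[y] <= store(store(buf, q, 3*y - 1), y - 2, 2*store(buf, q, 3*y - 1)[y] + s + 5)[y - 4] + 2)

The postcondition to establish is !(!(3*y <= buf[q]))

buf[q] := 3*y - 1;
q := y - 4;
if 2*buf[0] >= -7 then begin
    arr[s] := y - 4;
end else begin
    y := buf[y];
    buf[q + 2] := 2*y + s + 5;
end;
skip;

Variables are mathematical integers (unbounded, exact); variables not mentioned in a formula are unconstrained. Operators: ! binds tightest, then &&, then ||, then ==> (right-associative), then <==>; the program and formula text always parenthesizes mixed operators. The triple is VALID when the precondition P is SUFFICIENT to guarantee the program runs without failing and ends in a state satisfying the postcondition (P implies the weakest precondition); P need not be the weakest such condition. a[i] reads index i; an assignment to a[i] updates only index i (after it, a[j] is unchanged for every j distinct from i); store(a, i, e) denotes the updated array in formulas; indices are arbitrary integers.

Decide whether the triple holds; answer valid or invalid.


Working backward. After the program, the postcondition !(!(3*y <= buf[q])) must hold; in canonical form it is 3*y <= buf[q].
Before skip: 3*y <= buf[q]
Then branch requires 3*y <= buf[q]; else branch requires 3*buf[y] <= store(buf, q + 2, 2*buf[y] + s + 5)[q].
Before the if: (2*buf[0] >= -7 ==> 3*y <= buf[q]) && ((!(2*buf[0] >= -7)) ==> 3*buf[y] <= store(buf, q + 2, 2*buf[y] + s + 5)[q])
Before q := y - 4: (2*buf[0] >= -7 ==> 3*y <= buf[y - 4]) && ((!(2*buf[0] >= -7)) ==> 3*buf[y] <= store(buf, y - 2, 2*buf[y] + s + 5)[y - 4])
Before buf[q] := 3*y - 1: (2*store(buf, q, 3*y - 1)[0] >= -7 ==> 3*y <= store(buf, q, 3*y - 1)[y - 4]) && ((!(2*store(buf, q, 3*y - 1)[0] >= -7)) ==> 3*store(buf, q, 3*y - 1)[y] <= store(store(buf, q, 3*y - 1), y - 2, 2*store(buf, q, 3*y - 1)[y] + s + 5)[y - 4])
The weakest precondition is (2*store(buf, q, 3*y - 1)[0] >= -7 ==> 3*y <= store(buf, q, 3*y - 1)[y - 4]) && ((!(2*store(buf, q, 3*y - 1)[0] >= -7)) ==> 3*store(buf, q, 3*y - 1)[y] <= store(store(buf, q, 3*y - 1), y - 2, 2*store(buf, q, 3*y - 1)[y] + s + 5)[y - 4]).
Check whether (2*store(buf, q, 3*y - 1)[0] >= -7 ==> 3*y <= store(buf, q, 3*y - 1)[y - 4]) && ((!(2*store(buf, q, 3*y - 1)[0] >= -7)) ==> 3*store(buf, q, 3*y - 1)[y] <= store(store(buf, q, 3*y - 1), y - 2, 2*store(buf, q, 3*y - 1)[y] + s + 5)[y - 4] + 2) implies it.
Countermodel: at the initial state buf = {[-5] = 2, [-3] = 3, [-1] = 1, [0] = 3, elsewhere 3}, q = 0, s = -1, y = -1, the precondition holds but the weakest precondition fails.
Answer: invalid


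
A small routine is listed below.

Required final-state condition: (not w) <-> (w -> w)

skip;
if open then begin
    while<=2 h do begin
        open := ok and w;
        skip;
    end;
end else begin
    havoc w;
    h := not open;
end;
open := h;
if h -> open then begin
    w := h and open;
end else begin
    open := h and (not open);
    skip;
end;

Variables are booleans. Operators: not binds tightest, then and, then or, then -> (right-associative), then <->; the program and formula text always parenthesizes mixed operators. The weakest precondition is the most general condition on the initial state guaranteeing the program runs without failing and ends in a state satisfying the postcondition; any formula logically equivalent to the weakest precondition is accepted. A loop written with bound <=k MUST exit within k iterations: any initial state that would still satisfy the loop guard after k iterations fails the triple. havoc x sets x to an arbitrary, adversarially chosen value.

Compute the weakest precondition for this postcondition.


Working backward. After the program, the postcondition (not w) <-> (w -> w) must hold; in canonical form it is not w.
Then branch requires not (h and open); else branch requires not w.
Before the if: ((h -> open) -> (not (h and open))) and ((not (h -> open)) -> (not w))
Before open := h: not h
Then branch requires h -> (h -> (not h)); else branch requires open.
Before the if: (open -> (h -> (h -> (not h)))) and ((not open) -> open)
Before skip: (open -> (h -> (h -> (not h)))) and ((not open) -> open)
Answer: WP = (open -> (h -> (h -> (not h)))) and ((not open) -> open)


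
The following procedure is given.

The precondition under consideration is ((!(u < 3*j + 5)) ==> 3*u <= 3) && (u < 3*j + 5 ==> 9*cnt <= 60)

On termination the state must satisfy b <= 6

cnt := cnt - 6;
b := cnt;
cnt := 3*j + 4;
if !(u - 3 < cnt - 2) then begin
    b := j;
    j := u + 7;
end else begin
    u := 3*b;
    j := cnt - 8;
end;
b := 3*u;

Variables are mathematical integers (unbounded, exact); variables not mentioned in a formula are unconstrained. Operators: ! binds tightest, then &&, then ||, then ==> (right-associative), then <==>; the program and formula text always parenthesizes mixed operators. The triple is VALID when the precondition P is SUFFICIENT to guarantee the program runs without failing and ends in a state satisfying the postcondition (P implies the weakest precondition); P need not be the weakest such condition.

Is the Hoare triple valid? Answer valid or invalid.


Working backward. After the program, b <= 6 must hold.
Before b := 3*u: 3*u <= 6
Then branch requires 3*u <= 6; else branch requires 9*b <= 6.
Before the if: ((!(u < cnt + 1)) ==> 3*u <= 6) && (u < cnt + 1 ==> 9*b <= 6)
Before cnt := 3*j + 4: ((!(u < 3*j + 5)) ==> 3*u <= 6) && (u < 3*j + 5 ==> 9*b <= 6)
Before b := cnt: ((!(u < 3*j + 5)) ==> 3*u <= 6) && (u < 3*j + 5 ==> 9*cnt <= 6)
Before cnt := cnt - 6: ((!(u < 3*j + 5)) ==> 3*u <= 6) && (u < 3*j + 5 ==> 9*cnt <= 60)
The weakest precondition is ((!(u < 3*j + 5)) ==> 3*u <= 6) && (u < 3*j + 5 ==> 9*cnt <= 60).
Check whether ((!(u < 3*j + 5)) ==> 3*u <= 3) && (u < 3*j + 5 ==> 9*cnt <= 60) implies it.
Every state satisfying the precondition satisfies the weakest precondition: the implication holds.
Answer: valid


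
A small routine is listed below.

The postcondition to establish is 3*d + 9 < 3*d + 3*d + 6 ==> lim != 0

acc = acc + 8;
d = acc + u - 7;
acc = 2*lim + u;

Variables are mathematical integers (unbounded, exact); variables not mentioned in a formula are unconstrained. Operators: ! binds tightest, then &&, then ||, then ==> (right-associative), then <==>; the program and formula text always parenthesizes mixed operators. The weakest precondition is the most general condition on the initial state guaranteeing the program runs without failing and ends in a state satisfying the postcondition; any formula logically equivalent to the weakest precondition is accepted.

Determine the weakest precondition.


Working backward. After the program, the postcondition 3*d + 9 < 3*d + 3*d + 6 ==> lim != 0 must hold; in canonical form it is 3*d > 3 ==> lim != 0.
Before acc := 2*lim + u: 3*d > 3 ==> lim != 0
Before d := acc + u - 7: 3*acc + 3*u > 24 ==> lim != 0
Before acc := acc + 8: 3*acc + 3*u > 0 ==> lim != 0
Answer: WP = 3*acc + 3*u > 0 ==> lim != 0


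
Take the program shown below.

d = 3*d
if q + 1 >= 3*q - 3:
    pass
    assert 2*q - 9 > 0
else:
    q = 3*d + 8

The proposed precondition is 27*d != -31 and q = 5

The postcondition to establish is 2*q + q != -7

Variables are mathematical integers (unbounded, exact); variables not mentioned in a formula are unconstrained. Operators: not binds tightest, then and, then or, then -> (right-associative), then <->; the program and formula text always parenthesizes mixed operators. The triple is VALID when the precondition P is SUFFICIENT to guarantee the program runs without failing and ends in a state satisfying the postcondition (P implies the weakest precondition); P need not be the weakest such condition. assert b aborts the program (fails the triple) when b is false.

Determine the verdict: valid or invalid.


Working backward. After the program, the postcondition 2*q + q != -7 must hold; in canonical form it is 3*q != -7.
Then branch requires 2*q > 9 and 3*q != -7; else branch requires 9*d != -31.
Before the if: (2*q <= 4 -> (2*q > 9 and 3*q != -7)) and ((not (2*q <= 4)) -> 9*d != -31)
Before d := 3*d: (2*q <= 4 -> (2*q > 9 and 3*q != -7)) and ((not (2*q <= 4)) -> 27*d != -31)
The weakest precondition is (2*q <= 4 -> (2*q > 9 and 3*q != -7)) and ((not (2*q <= 4)) -> 27*d != -31).
Check whether 27*d != -31 and q = 5 implies it.
Every state satisfying the precondition satisfies the weakest precondition: the implication holds.
Answer: valid


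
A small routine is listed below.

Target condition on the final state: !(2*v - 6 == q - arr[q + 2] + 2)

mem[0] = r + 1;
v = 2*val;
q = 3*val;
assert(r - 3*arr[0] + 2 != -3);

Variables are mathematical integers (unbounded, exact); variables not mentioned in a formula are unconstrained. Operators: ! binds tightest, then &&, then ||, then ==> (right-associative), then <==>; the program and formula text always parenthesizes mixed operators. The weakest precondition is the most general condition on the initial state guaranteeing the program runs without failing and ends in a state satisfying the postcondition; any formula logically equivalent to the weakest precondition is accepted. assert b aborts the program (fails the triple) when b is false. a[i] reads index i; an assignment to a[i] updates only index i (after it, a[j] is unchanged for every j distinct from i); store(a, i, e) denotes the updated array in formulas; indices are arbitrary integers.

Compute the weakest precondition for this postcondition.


Working backward. After the program, the postcondition !(2*v - 6 == q - arr[q + 2] + 2) must hold; in canonical form it is !(arr[q + 2] + 2*v == q + 8).
Before assert r - 3*arr[0] + 2 != -3: r != 3*arr[0] - 5 && (!(arr[q + 2] + 2*v == q + 8))
Before q := 3*val: r != 3*arr[0] - 5 && (!(arr[3*val + 2] + 2*v == 3*val + 8))
Before v := 2*val: r != 3*arr[0] - 5 && (!(arr[3*val + 2] + val == 8))
Before mem[0] := r + 1: r != 3*arr[0] - 5 && (!(arr[3*val + 2] + val == 8))
Answer: WP = r != 3*arr[0] - 5 && (!(arr[3*val + 2] + val == 8))


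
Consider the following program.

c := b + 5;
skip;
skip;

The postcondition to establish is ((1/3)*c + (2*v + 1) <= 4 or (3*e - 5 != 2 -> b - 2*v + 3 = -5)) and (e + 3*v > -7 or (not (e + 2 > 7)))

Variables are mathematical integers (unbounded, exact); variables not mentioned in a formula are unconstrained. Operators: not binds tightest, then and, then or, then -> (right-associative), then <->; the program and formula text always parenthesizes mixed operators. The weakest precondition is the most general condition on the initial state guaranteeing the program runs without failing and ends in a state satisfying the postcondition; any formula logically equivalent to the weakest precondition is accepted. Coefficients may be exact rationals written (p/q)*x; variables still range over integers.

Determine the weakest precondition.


Working backward. After the program, the postcondition ((1/3)*c + (2*v + 1) <= 4 or (3*e - 5 != 2 -> b - 2*v + 3 = -5)) and (e + 3*v > -7 or (not (e + 2 > 7))) must hold; in canonical form it is ((1/3)*c + 2*v <= 3 or (3*e != 7 -> b = 2*v - 8)) and (e + 3*v > -7 or (not (e > 5))).
Before skip: ((1/3)*c + 2*v <= 3 or (3*e != 7 -> b = 2*v - 8)) and (e + 3*v > -7 or (not (e > 5)))
Before skip: ((1/3)*c + 2*v <= 3 or (3*e != 7 -> b = 2*v - 8)) and (e + 3*v > -7 or (not (e > 5)))
Before c := b + 5: ((1/3)*b + 2*v <= 4/3 or (3*e != 7 -> b = 2*v - 8)) and (e + 3*v > -7 or (not (e > 5)))
Answer: WP = ((1/3)*b + 2*v <= 4/3 or (3*e != 7 -> b = 2*v - 8)) and (e + 3*v > -7 or (not (e > 5)))


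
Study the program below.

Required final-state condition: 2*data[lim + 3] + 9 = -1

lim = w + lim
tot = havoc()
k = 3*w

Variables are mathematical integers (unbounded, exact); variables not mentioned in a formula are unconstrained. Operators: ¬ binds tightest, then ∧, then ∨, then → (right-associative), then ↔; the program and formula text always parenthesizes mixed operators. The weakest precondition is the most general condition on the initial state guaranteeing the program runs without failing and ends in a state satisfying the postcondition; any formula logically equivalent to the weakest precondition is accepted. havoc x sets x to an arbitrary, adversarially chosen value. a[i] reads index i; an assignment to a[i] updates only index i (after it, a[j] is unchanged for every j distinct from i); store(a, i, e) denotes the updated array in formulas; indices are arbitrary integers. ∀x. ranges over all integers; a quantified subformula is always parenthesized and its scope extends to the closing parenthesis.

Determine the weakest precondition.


Working backward. After the program, the postcondition 2*data[lim + 3] + 9 = -1 must hold; in canonical form it is 2*data[lim + 3] = -10.
Before k := 3*w: 2*data[lim + 3] = -10
Before havoc tot: 2*data[lim + 3] = -10
Before lim := w + lim: 2*data[lim + w + 3] = -10
Answer: WP = 2*data[lim + w + 3] = -10


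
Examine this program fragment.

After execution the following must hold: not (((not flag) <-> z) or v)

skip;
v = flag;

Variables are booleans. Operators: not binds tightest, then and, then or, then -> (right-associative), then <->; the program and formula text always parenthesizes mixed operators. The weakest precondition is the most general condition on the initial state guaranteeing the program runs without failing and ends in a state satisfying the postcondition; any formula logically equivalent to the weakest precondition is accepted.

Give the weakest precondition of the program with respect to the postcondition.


Working backward. After the program, not (((not flag) <-> z) or v) must hold.
Before v := flag: not (((not flag) <-> z) or flag)
Before skip: not (((not flag) <-> z) or flag)
Answer: WP = not (((not flag) <-> z) or flag)


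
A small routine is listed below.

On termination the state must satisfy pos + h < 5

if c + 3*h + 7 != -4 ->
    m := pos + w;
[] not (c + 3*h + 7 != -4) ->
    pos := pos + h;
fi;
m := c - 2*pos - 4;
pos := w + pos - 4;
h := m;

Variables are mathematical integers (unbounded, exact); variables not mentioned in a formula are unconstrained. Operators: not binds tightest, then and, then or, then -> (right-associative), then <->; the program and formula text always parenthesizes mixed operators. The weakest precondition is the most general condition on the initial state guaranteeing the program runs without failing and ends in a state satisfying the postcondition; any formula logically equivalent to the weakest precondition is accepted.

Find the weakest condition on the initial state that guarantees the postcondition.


Working backward. After the program, the postcondition pos + h < 5 must hold; in canonical form it is h + pos < 5.
Before h := m: m + pos < 5
Before pos := w + pos - 4: m + pos + w < 9
Before m := c - 2*pos - 4: c + w < pos + 13
Then branch requires c + w < pos + 13; else branch requires c + w < h + pos + 13.
Before the if: (c + 3*h != -11 -> c + w < pos + 13) and ((not (c + 3*h != -11)) -> c + w < h + pos + 13)
Answer: WP = (c + 3*h != -11 -> c + w < pos + 13) and ((not (c + 3*h != -11)) -> c + w < h + pos + 13)


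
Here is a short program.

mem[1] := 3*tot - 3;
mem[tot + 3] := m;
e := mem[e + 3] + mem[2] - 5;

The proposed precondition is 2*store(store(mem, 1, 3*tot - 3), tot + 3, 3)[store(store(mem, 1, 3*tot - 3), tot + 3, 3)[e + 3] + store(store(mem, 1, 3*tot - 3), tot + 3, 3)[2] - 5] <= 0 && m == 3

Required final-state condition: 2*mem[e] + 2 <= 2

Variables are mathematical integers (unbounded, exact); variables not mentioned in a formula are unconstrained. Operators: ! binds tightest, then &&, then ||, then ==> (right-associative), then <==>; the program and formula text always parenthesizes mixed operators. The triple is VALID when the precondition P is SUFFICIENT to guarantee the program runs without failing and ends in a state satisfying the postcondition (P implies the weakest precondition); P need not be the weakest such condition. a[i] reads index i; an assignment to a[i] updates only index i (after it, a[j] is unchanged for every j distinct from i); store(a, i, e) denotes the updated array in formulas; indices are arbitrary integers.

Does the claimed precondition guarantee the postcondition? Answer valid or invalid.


Working backward. After the program, the postcondition 2*mem[e] + 2 <= 2 must hold; in canonical form it is 2*mem[e] <= 0.
Before e := mem[e + 3] + mem[2] - 5: 2*mem[mem[e + 3] + mem[2] - 5] <= 0
Before mem[tot + 3] := m: 2*store(mem, tot + 3, m)[store(mem, tot + 3, m)[e + 3] + store(mem, tot + 3, m)[2] - 5] <= 0
Before mem[1] := 3*tot - 3: 2*store(store(mem, 1, 3*tot - 3), tot + 3, m)[store(store(mem, 1, 3*tot - 3), tot + 3, m)[e + 3] + store(store(mem, 1, 3*tot - 3), tot + 3, m)[2] - 5] <= 0
The weakest precondition is 2*store(store(mem, 1, 3*tot - 3), tot + 3, m)[store(store(mem, 1, 3*tot - 3), tot + 3, m)[e + 3] + store(store(mem, 1, 3*tot - 3), tot + 3, m)[2] - 5] <= 0.
Check whether 2*store(store(mem, 1, 3*tot - 3), tot + 3, 3)[store(store(mem, 1, 3*tot - 3), tot + 3, 3)[e + 3] + store(store(mem, 1, 3*tot - 3), tot + 3, 3)[2] - 5] <= 0 && m == 3 implies it.
Every state satisfying the precondition satisfies the weakest precondition: the implication holds.
Answer: valid


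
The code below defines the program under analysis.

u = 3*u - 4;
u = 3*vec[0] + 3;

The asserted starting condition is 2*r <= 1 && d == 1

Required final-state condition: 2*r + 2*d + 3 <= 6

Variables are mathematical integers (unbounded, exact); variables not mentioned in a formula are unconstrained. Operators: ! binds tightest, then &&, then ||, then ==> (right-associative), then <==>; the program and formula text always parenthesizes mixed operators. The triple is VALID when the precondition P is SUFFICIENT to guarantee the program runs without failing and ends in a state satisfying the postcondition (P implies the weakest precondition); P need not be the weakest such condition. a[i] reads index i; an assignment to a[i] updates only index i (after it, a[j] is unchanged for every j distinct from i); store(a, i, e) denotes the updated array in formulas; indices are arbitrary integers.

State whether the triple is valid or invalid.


Working backward. After the program, the postcondition 2*r + 2*d + 3 <= 6 must hold; in canonical form it is 2*d + 2*r <= 3.
Before u := 3*vec[0] + 3: 2*d + 2*r <= 3
Before u := 3*u - 4: 2*d + 2*r <= 3
The weakest precondition is 2*d + 2*r <= 3.
Check whether 2*r <= 1 && d == 1 implies it.
Every state satisfying the precondition satisfies the weakest precondition: the implication holds.
Answer: valid


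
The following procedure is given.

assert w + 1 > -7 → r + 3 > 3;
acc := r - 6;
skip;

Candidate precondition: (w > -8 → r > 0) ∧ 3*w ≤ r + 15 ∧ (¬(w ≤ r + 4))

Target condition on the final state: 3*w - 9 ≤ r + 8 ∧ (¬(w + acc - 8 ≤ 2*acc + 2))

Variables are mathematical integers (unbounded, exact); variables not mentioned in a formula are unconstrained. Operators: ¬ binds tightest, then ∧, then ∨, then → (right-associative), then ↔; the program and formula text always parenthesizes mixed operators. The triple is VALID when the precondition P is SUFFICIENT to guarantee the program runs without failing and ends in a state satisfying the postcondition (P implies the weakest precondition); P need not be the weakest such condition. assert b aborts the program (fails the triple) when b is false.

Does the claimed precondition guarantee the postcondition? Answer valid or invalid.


Working backward. After the program, the postcondition 3*w - 9 ≤ r + 8 ∧ (¬(w + acc - 8 ≤ 2*acc + 2)) must hold; in canonical form it is 3*w ≤ r + 17 ∧ (¬(w ≤ acc + 10)).
Before skip: 3*w ≤ r + 17 ∧ (¬(w ≤ acc + 10))
Before acc := r - 6: 3*w ≤ r + 17 ∧ (¬(w ≤ r + 4))
Before assert w + 1 > -7 → r + 3 > 3: (w > -8 → r > 0) ∧ 3*w ≤ r + 17 ∧ (¬(w ≤ r + 4))
The weakest precondition is (w > -8 → r > 0) ∧ 3*w ≤ r + 17 ∧ (¬(w ≤ r + 4)).
Check whether (w > -8 → r > 0) ∧ 3*w ≤ r + 15 ∧ (¬(w ≤ r + 4)) implies it.
Every state satisfying the precondition satisfies the weakest precondition: the implication holds.
Answer: valid


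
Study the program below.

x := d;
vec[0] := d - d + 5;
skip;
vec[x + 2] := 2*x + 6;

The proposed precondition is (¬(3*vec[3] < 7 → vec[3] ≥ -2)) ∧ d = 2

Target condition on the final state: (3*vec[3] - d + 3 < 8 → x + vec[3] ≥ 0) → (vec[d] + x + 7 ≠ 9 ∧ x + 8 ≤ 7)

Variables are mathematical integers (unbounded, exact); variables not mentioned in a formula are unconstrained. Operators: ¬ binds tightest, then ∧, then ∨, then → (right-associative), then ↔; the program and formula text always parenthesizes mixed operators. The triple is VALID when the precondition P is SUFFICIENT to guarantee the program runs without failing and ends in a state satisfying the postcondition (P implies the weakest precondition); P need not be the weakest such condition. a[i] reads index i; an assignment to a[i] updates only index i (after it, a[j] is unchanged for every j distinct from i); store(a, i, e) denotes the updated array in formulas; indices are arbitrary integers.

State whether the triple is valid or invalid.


Working backward. After the program, the postcondition (3*vec[3] - d + 3 < 8 → x + vec[3] ≥ 0) → (vec[d] + x + 7 ≠ 9 ∧ x + 8 ≤ 7) must hold; in canonical form it is (3*vec[3] < d + 5 → vec[3] + x ≥ 0) → (vec[d] + x ≠ 2 ∧ x ≤ -1).
Before vec[x + 2] := 2*x + 6: (3*store(vec, x + 2, 2*x + 6)[3] < d + 5 → store(vec, x + 2, 2*x + 6)[3] + x ≥ 0) → (store(vec, x + 2, 2*x + 6)[d] + x ≠ 2 ∧ x ≤ -1)
Before skip: (3*store(vec, x + 2, 2*x + 6)[3] < d + 5 → store(vec, x + 2, 2*x + 6)[3] + x ≥ 0) → (store(vec, x + 2, 2*x + 6)[d] + x ≠ 2 ∧ x ≤ -1)
Before vec[0] := d - d + 5: (3*store(store(vec, 0, 5), x + 2, 2*x + 6)[3] < d + 5 → store(store(vec, 0, 5), x + 2, 2*x + 6)[3] + x ≥ 0) → (store(store(vec, 0, 5), x + 2, 2*x + 6)[d] + x ≠ 2 ∧ x ≤ -1)
Before x := d: (3*store(store(vec, 0, 5), d + 2, 2*d + 6)[3] < d + 5 → store(store(vec, 0, 5), d + 2, 2*d + 6)[3] + d ≥ 0) → (store(store(vec, 0, 5), d + 2, 2*d + 6)[d] + d ≠ 2 ∧ d ≤ -1)
The weakest precondition is (3*store(store(vec, 0, 5), d + 2, 2*d + 6)[3] < d + 5 → store(store(vec, 0, 5), d + 2, 2*d + 6)[3] + d ≥ 0) → (store(store(vec, 0, 5), d + 2, 2*d + 6)[d] + d ≠ 2 ∧ d ≤ -1).
Check whether (¬(3*vec[3] < 7 → vec[3] ≥ -2)) ∧ d = 2 implies it.
Every state satisfying the precondition satisfies the weakest precondition: the implication holds.
Answer: valid


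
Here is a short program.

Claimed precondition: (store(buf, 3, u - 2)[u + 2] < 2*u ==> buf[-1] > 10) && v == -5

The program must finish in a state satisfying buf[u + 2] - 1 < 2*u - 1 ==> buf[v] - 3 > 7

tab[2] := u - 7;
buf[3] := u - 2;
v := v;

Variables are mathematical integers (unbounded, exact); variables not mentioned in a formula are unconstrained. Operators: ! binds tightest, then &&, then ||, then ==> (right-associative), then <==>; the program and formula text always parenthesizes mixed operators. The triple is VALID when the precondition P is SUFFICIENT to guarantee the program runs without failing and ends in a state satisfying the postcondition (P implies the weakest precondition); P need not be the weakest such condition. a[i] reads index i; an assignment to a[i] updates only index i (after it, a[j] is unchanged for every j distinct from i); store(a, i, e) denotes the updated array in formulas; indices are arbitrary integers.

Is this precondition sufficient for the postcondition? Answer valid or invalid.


Working backward. After the program, the postcondition buf[u + 2] - 1 < 2*u - 1 ==> buf[v] - 3 > 7 must hold; in canonical form it is buf[u + 2] < 2*u ==> buf[v] > 10.
Before v := v: buf[u + 2] < 2*u ==> buf[v] > 10
Before buf[3] := u - 2: store(buf, 3, u - 2)[u + 2] < 2*u ==> store(buf, 3, u - 2)[v] > 10
Before tab[2] := u - 7: store(buf, 3, u - 2)[u + 2] < 2*u ==> store(buf, 3, u - 2)[v] > 10
The weakest precondition is store(buf, 3, u - 2)[u + 2] < 2*u ==> store(buf, 3, u - 2)[v] > 10.
Check whether (store(buf, 3, u - 2)[u + 2] < 2*u ==> buf[-1] > 10) && v == -5 implies it.
Countermodel: at the initial state buf = {[-15213] = -30431, [-5] = 0, [-1] = 11, [3] = 4, elsewhere 4}, u = -15215, v = -5, the precondition holds but the weakest precondition fails.
Answer: invalid


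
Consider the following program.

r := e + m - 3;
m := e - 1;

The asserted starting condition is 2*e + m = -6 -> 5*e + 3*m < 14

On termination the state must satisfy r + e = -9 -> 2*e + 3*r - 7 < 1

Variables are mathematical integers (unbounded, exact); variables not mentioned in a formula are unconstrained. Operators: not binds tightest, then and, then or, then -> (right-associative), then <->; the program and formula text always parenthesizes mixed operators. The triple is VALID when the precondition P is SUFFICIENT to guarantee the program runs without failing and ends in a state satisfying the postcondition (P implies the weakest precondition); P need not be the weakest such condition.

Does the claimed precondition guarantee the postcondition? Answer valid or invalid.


Working backward. After the program, the postcondition r + e = -9 -> 2*e + 3*r - 7 < 1 must hold; in canonical form it is e + r = -9 -> 2*e + 3*r < 8.
Before m := e - 1: e + r = -9 -> 2*e + 3*r < 8
Before r := e + m - 3: 2*e + m = -6 -> 5*e + 3*m < 17
The weakest precondition is 2*e + m = -6 -> 5*e + 3*m < 17.
Check whether 2*e + m = -6 -> 5*e + 3*m < 14 implies it.
Every state satisfying the precondition satisfies the weakest precondition: the implication holds.
Answer: valid


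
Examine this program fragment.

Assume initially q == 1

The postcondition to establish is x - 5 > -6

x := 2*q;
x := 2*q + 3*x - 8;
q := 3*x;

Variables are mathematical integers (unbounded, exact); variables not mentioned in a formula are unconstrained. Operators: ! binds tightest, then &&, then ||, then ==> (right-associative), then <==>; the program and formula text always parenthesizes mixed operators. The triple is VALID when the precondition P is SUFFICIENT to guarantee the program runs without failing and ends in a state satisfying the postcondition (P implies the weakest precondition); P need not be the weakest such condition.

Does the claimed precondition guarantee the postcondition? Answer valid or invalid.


Working backward. After the program, the postcondition x - 5 > -6 must hold; in canonical form it is x > -1.
Before q := 3*x: x > -1
Before x := 2*q + 3*x - 8: 2*q + 3*x > 7
Before x := 2*q: 8*q > 7
The weakest precondition is 8*q > 7.
Check whether q == 1 implies it.
Every state satisfying the precondition satisfies the weakest precondition: the implication holds.
Answer: valid


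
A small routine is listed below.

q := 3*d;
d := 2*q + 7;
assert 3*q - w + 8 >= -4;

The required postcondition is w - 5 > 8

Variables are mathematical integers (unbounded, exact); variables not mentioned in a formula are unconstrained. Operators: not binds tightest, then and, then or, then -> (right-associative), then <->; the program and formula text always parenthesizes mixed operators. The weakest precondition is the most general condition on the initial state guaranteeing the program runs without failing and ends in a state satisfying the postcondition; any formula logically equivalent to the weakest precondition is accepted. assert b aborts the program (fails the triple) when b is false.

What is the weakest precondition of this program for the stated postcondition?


Working backward. After the program, the postcondition w - 5 > 8 must hold; in canonical form it is w > 13.
Before assert 3*q - w + 8 >= -4: 3*q >= w - 12 and w > 13
Before d := 2*q + 7: 3*q >= w - 12 and w > 13
Before q := 3*d: 9*d >= w - 12 and w > 13
Answer: WP = 9*d >= w - 12 and w > 13


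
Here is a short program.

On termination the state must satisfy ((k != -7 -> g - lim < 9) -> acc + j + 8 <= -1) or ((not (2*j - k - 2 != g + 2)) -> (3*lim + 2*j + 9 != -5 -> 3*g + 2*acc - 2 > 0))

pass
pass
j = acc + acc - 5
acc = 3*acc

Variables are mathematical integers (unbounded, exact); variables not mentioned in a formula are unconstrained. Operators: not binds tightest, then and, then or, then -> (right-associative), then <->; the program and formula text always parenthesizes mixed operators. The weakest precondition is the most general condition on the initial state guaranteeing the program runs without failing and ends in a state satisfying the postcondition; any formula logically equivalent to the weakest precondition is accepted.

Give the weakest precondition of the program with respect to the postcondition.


Working backward. After the program, the postcondition ((k != -7 -> g - lim < 9) -> acc + j + 8 <= -1) or ((not (2*j - k - 2 != g + 2)) -> (3*lim + 2*j + 9 != -5 -> 3*g + 2*acc - 2 > 0)) must hold; in canonical form it is ((k != -7 -> g < lim + 9) -> acc + j <= -9) or ((not (2*j != g + k + 4)) -> (2*j + 3*lim != -14 -> 2*acc + 3*g > 2)).
Before acc := 3*acc: ((k != -7 -> g < lim + 9) -> 3*acc + j <= -9) or ((not (2*j != g + k + 4)) -> (2*j + 3*lim != -14 -> 6*acc + 3*g > 2))
Before j := acc + acc - 5: ((k != -7 -> g < lim + 9) -> 5*acc <= -4) or ((not (4*acc != g + k + 14)) -> (4*acc + 3*lim != -4 -> 6*acc + 3*g > 2))
Before skip: ((k != -7 -> g < lim + 9) -> 5*acc <= -4) or ((not (4*acc != g + k + 14)) -> (4*acc + 3*lim != -4 -> 6*acc + 3*g > 2))
Before skip: ((k != -7 -> g < lim + 9) -> 5*acc <= -4) or ((not (4*acc != g + k + 14)) -> (4*acc + 3*lim != -4 -> 6*acc + 3*g > 2))
Answer: WP = ((k != -7 -> g < lim + 9) -> 5*acc <= -4) or ((not (4*acc != g + k + 14)) -> (4*acc + 3*lim != -4 -> 6*acc + 3*g > 2))


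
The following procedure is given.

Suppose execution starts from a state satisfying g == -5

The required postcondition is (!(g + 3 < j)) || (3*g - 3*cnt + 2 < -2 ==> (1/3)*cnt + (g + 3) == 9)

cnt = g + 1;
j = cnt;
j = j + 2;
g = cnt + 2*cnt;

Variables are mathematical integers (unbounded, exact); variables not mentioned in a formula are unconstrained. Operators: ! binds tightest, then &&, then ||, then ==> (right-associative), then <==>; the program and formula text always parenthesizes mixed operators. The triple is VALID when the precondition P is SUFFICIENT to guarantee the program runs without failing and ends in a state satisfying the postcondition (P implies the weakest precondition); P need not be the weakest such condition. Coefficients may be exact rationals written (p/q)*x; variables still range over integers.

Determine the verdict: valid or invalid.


Working backward. After the program, the postcondition (!(g + 3 < j)) || (3*g - 3*cnt + 2 < -2 ==> (1/3)*cnt + (g + 3) == 9) must hold; in canonical form it is (!(g < j - 3)) || (3*g < 3*cnt - 4 ==> (1/3)*cnt + g == 6).
Before g := cnt + 2*cnt: (!(3*cnt < j - 3)) || (6*cnt < -4 ==> (10/3)*cnt == 6)
Before j := j + 2: (!(3*cnt < j - 1)) || (6*cnt < -4 ==> (10/3)*cnt == 6)
Before j := cnt: (!(2*cnt < -1)) || (6*cnt < -4 ==> (10/3)*cnt == 6)
Before cnt := g + 1: (!(2*g < -3)) || (6*g < -10 ==> (10/3)*g == 8/3)
The weakest precondition is (!(2*g < -3)) || (6*g < -10 ==> (10/3)*g == 8/3).
Check whether g == -5 implies it.
Countermodel: at the initial state g = -5, the precondition holds but the weakest precondition fails.
Answer: invalid


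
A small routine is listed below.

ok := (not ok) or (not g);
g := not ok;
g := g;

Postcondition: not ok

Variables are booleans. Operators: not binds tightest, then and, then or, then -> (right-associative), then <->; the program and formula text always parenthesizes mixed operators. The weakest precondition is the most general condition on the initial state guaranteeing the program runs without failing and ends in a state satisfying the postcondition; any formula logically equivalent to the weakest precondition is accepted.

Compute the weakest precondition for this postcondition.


Working backward. After the program, not ok must hold.
Before g := g: not ok
Before g := not ok: not ok
Before ok := (not ok) or (not g): not ((not ok) or (not g))
Answer: WP = not ((not ok) or (not g))


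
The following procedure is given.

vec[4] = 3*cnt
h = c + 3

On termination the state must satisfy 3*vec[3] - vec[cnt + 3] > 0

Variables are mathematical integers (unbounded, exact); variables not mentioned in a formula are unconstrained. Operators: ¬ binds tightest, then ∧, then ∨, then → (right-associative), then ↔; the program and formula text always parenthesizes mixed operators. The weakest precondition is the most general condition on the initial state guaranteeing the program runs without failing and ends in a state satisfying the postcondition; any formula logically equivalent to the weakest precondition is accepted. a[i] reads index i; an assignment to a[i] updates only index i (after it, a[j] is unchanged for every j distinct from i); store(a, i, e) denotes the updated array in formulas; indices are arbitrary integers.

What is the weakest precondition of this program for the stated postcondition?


Working backward. After the program, the postcondition 3*vec[3] - vec[cnt + 3] > 0 must hold; in canonical form it is 3*vec[3] > vec[cnt + 3].
Before h := c + 3: 3*vec[3] > vec[cnt + 3]
Before vec[4] := 3*cnt: 3*vec[3] > store(vec, 4, 3*cnt)[cnt + 3]
Answer: WP = 3*vec[3] > store(vec, 4, 3*cnt)[cnt + 3]


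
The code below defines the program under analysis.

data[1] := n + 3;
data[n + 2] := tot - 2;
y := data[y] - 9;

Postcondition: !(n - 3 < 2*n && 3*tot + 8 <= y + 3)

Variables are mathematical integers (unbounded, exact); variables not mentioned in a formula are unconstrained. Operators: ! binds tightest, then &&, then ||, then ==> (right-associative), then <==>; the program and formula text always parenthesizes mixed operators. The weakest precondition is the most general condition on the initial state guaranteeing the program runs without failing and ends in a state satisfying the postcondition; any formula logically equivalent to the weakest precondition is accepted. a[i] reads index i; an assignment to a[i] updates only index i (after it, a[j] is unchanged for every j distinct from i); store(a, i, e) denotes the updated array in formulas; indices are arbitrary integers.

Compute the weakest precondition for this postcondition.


Working backward. After the program, the postcondition !(n - 3 < 2*n && 3*tot + 8 <= y + 3) must hold; in canonical form it is !(n > -3 && 3*tot <= y - 5).
Before y := data[y] - 9: !(n > -3 && 3*tot <= data[y] - 14)
Before data[n + 2] := tot - 2: !(n > -3 && 3*tot <= store(data, n + 2, tot - 2)[y] - 14)
Before data[1] := n + 3: !(n > -3 && 3*tot <= store(store(data, 1, n + 3), n + 2, tot - 2)[y] - 14)
Answer: WP = !(n > -3 && 3*tot <= store(store(data, 1, n + 3), n + 2, tot - 2)[y] - 14)


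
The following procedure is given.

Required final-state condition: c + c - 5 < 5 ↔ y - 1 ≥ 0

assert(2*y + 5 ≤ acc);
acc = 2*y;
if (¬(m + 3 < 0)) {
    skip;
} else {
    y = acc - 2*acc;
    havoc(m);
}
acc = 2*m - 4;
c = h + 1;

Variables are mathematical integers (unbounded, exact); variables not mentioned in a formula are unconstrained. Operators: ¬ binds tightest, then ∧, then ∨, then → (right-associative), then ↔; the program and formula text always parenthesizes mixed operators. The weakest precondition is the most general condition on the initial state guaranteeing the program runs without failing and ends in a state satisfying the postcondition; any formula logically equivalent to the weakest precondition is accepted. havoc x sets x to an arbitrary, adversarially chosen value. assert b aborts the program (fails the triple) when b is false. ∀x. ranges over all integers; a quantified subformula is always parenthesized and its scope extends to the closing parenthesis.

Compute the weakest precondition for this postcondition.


Working backward. After the program, the postcondition c + c - 5 < 5 ↔ y - 1 ≥ 0 must hold; in canonical form it is 2*c < 10 ↔ y ≥ 1.
Before c := h + 1: 2*h < 8 ↔ y ≥ 1
Before acc := 2*m - 4: 2*h < 8 ↔ y ≥ 1
Then branch requires 2*h < 8 ↔ y ≥ 1; else branch requires 2*h < 8 ↔ acc ≤ -1.
Before the if: ((¬(m < -3)) → (2*h < 8 ↔ y ≥ 1)) ∧ (m < -3 → (2*h < 8 ↔ acc ≤ -1))
Before acc := 2*y: ((¬(m < -3)) → (2*h < 8 ↔ y ≥ 1)) ∧ (m < -3 → (2*h < 8 ↔ 2*y ≤ -1))
Before assert 2*y + 5 ≤ acc: 2*y ≤ acc - 5 ∧ ((¬(m < -3)) → (2*h < 8 ↔ y ≥ 1)) ∧ (m < -3 → (2*h < 8 ↔ 2*y ≤ -1))
Answer: WP = 2*y ≤ acc - 5 ∧ ((¬(m < -3)) → (2*h < 8 ↔ y ≥ 1)) ∧ (m < -3 → (2*h < 8 ↔ 2*y ≤ -1))


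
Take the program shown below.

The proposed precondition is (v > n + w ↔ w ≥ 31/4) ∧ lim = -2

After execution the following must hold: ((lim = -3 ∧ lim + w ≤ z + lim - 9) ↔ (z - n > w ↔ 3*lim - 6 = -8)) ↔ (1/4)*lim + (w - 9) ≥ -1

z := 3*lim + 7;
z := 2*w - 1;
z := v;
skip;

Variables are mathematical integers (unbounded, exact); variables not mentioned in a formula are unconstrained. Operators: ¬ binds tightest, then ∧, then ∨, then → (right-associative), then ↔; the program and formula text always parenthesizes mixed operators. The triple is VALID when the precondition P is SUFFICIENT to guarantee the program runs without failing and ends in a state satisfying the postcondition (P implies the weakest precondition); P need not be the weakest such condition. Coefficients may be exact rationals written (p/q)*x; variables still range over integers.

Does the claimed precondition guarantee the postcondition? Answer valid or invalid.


Working backward. After the program, the postcondition ((lim = -3 ∧ lim + w ≤ z + lim - 9) ↔ (z - n > w ↔ 3*lim - 6 = -8)) ↔ (1/4)*lim + (w - 9) ≥ -1 must hold; in canonical form it is ((lim = -3 ∧ w ≤ z - 9) ↔ (z > n + w ↔ 3*lim = -2)) ↔ (1/4)*lim + w ≥ 8.
Before skip: ((lim = -3 ∧ w ≤ z - 9) ↔ (z > n + w ↔ 3*lim = -2)) ↔ (1/4)*lim + w ≥ 8
Before z := v: ((lim = -3 ∧ w ≤ v - 9) ↔ (v > n + w ↔ 3*lim = -2)) ↔ (1/4)*lim + w ≥ 8
Before z := 2*w - 1: ((lim = -3 ∧ w ≤ v - 9) ↔ (v > n + w ↔ 3*lim = -2)) ↔ (1/4)*lim + w ≥ 8
Before z := 3*lim + 7: ((lim = -3 ∧ w ≤ v - 9) ↔ (v > n + w ↔ 3*lim = -2)) ↔ (1/4)*lim + w ≥ 8
The weakest precondition is ((lim = -3 ∧ w ≤ v - 9) ↔ (v > n + w ↔ 3*lim = -2)) ↔ (1/4)*lim + w ≥ 8.
Check whether (v > n + w ↔ w ≥ 31/4) ∧ lim = -2 implies it.
Countermodel: at the initial state lim = -2, n = -8, v = 1, w = 8, the precondition holds but the weakest precondition fails.
Answer: invalid


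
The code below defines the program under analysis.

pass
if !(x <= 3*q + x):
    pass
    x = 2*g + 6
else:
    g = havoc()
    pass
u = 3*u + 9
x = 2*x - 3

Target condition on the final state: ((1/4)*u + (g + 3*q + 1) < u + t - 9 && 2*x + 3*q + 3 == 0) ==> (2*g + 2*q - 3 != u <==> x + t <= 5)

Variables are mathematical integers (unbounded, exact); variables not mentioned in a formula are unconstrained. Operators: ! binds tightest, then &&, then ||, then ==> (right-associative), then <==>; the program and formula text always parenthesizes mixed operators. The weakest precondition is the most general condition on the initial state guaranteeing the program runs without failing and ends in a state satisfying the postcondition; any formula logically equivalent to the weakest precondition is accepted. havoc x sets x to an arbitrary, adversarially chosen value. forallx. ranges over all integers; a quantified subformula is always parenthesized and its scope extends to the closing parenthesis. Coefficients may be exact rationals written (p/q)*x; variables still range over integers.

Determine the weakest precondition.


Working backward. After the program, the postcondition ((1/4)*u + (g + 3*q + 1) < u + t - 9 && 2*x + 3*q + 3 == 0) ==> (2*g + 2*q - 3 != u <==> x + t <= 5) must hold; in canonical form it is (g + 3*q < t + (3/4)*u - 10 && 3*q + 2*x == -3) ==> (2*g + 2*q != u + 3 <==> t + x <= 5).
Before x := 2*x - 3: (g + 3*q < t + (3/4)*u - 10 && 3*q + 4*x == 3) ==> (2*g + 2*q != u + 3 <==> t + 2*x <= 8)
Before u := 3*u + 9: (g + 3*q < t + (9/4)*u - 13/4 && 3*q + 4*x == 3) ==> (2*g + 2*q != 3*u + 12 <==> t + 2*x <= 8)
Then branch requires (g + 3*q < t + (9/4)*u - 13/4 && 8*g + 3*q == -21) ==> (2*g + 2*q != 3*u + 12 <==> 4*g + t <= -4); else branch requires forall g_1. ((g_1 + 3*q < t + (9/4)*u - 13/4 && 3*q + 4*x == 3) ==> (2*g_1 + 2*q != 3*u + 12 <==> t + 2*x <= 8)).
Before the if: ((!(3*q >= 0)) ==> ((g + 3*q < t + (9/4)*u - 13/4 && 8*g + 3*q == -21) ==> (2*g + 2*q != 3*u + 12 <==> 4*g + t <= -4))) && (3*q >= 0 ==> (forall g_1. ((g_1 + 3*q < t + (9/4)*u - 13/4 && 3*q + 4*x == 3) ==> (2*g_1 + 2*q != 3*u + 12 <==> t + 2*x <= 8))))
Before skip: ((!(3*q >= 0)) ==> ((g + 3*q < t + (9/4)*u - 13/4 && 8*g + 3*q == -21) ==> (2*g + 2*q != 3*u + 12 <==> 4*g + t <= -4))) && (3*q >= 0 ==> (forall g_1. ((g_1 + 3*q < t + (9/4)*u - 13/4 && 3*q + 4*x == 3) ==> (2*g_1 + 2*q != 3*u + 12 <==> t + 2*x <= 8))))
Answer: WP = ((!(3*q >= 0)) ==> ((g + 3*q < t + (9/4)*u - 13/4 && 8*g + 3*q == -21) ==> (2*g + 2*q != 3*u + 12 <==> 4*g + t <= -4))) && (3*q >= 0 ==> (forall g_1. ((g_1 + 3*q < t + (9/4)*u - 13/4 && 3*q + 4*x == 3) ==> (2*g_1 + 2*q != 3*u + 12 <==> t + 2*x <= 8))))
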